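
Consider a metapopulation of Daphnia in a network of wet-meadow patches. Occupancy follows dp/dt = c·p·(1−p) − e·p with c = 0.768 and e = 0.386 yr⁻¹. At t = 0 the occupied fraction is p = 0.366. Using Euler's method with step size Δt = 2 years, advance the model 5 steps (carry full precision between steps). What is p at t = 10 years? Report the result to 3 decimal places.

Update rule: p ← p + [c·p·(1−p) − e·p]·Δt with Δt = 2.
  1  |  dp/dt·Δt = +0.073868  |  p_1 = 0.439868
  2  |  dp/dt·Δt = +0.038868  |  p_2 = 0.478736
  3  |  dp/dt·Δt = +0.013721  |  p_3 = 0.492457
  4  |  dp/dt·Δt = +0.003736  |  p_4 = 0.496193
  5  |  dp/dt·Δt = +0.000917  |  p_5 = 0.497110

0.497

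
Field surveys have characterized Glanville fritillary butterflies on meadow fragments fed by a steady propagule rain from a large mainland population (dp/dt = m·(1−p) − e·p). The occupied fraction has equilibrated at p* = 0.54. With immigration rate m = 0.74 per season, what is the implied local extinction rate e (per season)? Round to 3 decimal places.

0.630

At equilibrium m(1−p*) = e·p*, so e = m(1−p*)/p*.
e = 0.74 × 0.4600 / 0.54 = 0.6304.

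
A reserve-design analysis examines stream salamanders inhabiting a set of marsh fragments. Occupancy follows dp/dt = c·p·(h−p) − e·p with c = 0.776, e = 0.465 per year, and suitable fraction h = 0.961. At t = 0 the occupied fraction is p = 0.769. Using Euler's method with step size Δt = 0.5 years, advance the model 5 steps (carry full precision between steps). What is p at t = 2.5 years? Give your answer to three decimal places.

0.469

Update rule: p ← p + [c·p·(h−p) − e·p]·Δt with Δt = 0.5.
p: 0.76900 → 0.64749  (Δp = -0.12151)
p: 0.64749 → 0.57571  (Δp = -0.07178)
p: 0.57571 → 0.52792  (Δp = -0.04779)
p: 0.52792 → 0.49389  (Δp = -0.03403)
p: 0.49389 → 0.46857  (Δp = -0.02532)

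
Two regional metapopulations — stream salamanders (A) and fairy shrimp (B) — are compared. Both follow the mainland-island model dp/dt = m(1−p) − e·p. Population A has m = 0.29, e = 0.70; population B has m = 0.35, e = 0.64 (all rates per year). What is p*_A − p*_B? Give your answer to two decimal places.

-0.06

A: p*_A = m/(m+e) = 0.29/0.9900 = 0.2929.
B: p*_B = 0.35/0.9900 = 0.3535.
p*_A − p*_B = 0.2929 − 0.3535 = -0.0606.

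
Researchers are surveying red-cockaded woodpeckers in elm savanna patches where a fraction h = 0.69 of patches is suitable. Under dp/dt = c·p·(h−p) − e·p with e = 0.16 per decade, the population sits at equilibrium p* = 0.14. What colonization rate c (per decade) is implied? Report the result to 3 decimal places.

0.291

At equilibrium c(h−p*) = e, so c = e/(h−p*).
c = 0.16/(0.69 − 0.14) = 0.16/0.5500 = 0.2909.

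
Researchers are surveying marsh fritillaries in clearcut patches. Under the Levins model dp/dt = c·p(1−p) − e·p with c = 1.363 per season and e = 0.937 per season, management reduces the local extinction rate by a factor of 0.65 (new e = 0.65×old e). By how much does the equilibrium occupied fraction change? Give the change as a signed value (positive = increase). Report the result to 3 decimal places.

Before: p* = 1 − 0.937/1.363 = 0.3125.
After the change, c = 1.363, e = 0.60905, so p* = 1 − 0.60905/1.363 = 0.5532.
Δp* = 0.5532 − 0.3125 = +0.2406.

0.241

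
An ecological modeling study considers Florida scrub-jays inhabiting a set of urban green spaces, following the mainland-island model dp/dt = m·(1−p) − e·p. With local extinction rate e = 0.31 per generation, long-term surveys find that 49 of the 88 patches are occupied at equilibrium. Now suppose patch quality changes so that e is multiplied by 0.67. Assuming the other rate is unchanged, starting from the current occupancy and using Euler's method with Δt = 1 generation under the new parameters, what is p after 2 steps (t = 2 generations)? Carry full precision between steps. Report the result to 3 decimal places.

Observed p* = 49/88 = 0.55682.
Balance m(1−p*) = e·p* gives m = e·p*/(1−p*) = 0.31×0.55682/0.44318 = 0.38949.
Starting from p₀ = 0.55682; update p ← p + (dp/dt)·Δt with the new parameters.
  1  |  dp/dt·Δt = +0.056962  |  p_1 = 0.613781
  2  |  dp/dt·Δt = +0.022945  |  p_2 = 0.636726

0.637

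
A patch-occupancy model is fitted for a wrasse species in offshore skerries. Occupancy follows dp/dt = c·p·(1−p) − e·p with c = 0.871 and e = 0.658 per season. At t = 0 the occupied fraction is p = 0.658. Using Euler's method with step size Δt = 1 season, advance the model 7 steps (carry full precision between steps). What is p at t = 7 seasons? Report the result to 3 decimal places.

0.268

Update rule: p ← p + [c·p·(1−p) − e·p]·Δt with Δt = 1.
step 1: Δp = -0.23696, p = 0.42104
step 2: Δp = -0.06473, p = 0.35632
step 3: Δp = -0.03469, p = 0.32163
step 4: Δp = -0.02159, p = 0.30003
step 5: Δp = -0.01450, p = 0.28553
step 6: Δp = -0.01019, p = 0.27534
step 7: Δp = -0.00739, p = 0.26796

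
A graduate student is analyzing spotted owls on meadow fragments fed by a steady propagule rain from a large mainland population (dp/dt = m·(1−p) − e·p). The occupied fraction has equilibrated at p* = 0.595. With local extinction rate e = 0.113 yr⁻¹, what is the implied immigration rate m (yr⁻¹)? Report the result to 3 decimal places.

At equilibrium m(1−p*) = e·p*, so m = e·p*/(1−p*).
m = 0.113 × 0.595 / 0.4050 = 0.0672/0.4050 = 0.1660.

0.166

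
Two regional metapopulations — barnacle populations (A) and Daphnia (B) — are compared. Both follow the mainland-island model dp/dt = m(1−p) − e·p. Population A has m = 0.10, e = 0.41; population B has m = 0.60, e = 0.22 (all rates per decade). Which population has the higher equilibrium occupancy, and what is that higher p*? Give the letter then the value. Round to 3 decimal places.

A: p*_A = m/(m+e) = 0.10/0.5100 = 0.1961.
B: p*_B = 0.60/0.8200 = 0.7317.
B is higher at 0.7317.

B, 0.732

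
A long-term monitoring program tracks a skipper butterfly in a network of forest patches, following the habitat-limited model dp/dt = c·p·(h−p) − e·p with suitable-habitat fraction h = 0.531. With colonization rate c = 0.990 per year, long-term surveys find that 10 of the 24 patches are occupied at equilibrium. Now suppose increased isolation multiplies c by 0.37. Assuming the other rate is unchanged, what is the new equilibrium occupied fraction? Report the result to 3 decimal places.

Observed p* = 10/24 = 0.41667.
Balance c(h−p*) = e gives e = 0.990×(0.531 − 0.41667) = 0.11319.
New p* = 0.531 − e/c = 0.531 − 0.11319/0.36630 = 0.22199.

0.222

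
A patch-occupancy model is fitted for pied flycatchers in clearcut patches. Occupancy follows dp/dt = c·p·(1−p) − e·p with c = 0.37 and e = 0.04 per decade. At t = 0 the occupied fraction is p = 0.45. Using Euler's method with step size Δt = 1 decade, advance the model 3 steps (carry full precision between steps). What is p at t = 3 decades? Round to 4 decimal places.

Update rule: p ← p + [c·p·(1−p) − e·p]·Δt with Δt = 1.
  1  |  dp/dt·Δt = +0.073575  |  p_1 = 0.523575
  2  |  dp/dt·Δt = +0.071351  |  p_2 = 0.594926
  3  |  dp/dt·Δt = +0.065369  |  p_3 = 0.660295

0.6603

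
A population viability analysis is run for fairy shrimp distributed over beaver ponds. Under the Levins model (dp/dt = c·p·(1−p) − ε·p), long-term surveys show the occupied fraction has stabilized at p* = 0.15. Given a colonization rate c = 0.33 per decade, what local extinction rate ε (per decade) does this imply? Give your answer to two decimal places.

At equilibrium c(1−p*) = ε.
ε = 0.33 × (1 − 0.15) = 0.33 × 0.8500 = 0.2805.

0.28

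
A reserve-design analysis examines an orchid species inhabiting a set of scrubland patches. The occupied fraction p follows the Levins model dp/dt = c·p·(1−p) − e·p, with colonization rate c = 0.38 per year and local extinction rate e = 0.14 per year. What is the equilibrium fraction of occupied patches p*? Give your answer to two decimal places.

0.63

Setting dp/dt = 0 and dividing through by p* gives c·(1−p*) = e.
So p* = 1 − e/c = 1 − 0.14/0.38 = 1 − 0.3684 = 0.6316.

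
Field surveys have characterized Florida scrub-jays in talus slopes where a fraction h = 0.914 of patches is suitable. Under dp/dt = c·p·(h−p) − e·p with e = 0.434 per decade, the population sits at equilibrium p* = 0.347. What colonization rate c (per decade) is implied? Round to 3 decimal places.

At equilibrium c(h−p*) = e, so c = e/(h−p*).
c = 0.434/(0.914 − 0.347) = 0.434/0.5670 = 0.7654.

0.765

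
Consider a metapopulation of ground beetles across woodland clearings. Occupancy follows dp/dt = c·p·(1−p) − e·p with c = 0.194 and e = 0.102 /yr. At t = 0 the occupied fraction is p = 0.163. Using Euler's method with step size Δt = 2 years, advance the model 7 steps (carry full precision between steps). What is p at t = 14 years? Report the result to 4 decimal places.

0.3104

Update rule: p ← p + [c·p·(1−p) − e·p]·Δt with Δt = 2.
  1  |  dp/dt·Δt = +0.019683  |  p_1 = 0.182683
  2  |  dp/dt·Δt = +0.020665  |  p_2 = 0.203348
  3  |  dp/dt·Δt = +0.021372  |  p_3 = 0.224720
  4  |  dp/dt·Δt = +0.021755  |  p_4 = 0.246475
  5  |  dp/dt·Δt = +0.021780  |  p_5 = 0.268256
  6  |  dp/dt·Δt = +0.021438  |  p_6 = 0.289694
  7  |  dp/dt·Δt = +0.020742  |  p_7 = 0.310435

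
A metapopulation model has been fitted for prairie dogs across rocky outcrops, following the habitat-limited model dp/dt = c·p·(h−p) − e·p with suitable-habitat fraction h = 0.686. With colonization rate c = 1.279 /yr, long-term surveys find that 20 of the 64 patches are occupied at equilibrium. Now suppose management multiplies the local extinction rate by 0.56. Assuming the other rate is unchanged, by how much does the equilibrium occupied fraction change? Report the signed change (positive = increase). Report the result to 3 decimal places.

0.164

Observed p* = 20/64 = 0.31250.
Balance c(h−p*) = e gives e = 1.279×(0.686 − 0.31250) = 0.47771.
New p* = 0.686 − e/c = 0.686 − 0.26752/1.27900 = 0.47684.
Δp* = 0.47684 − 0.31250 = +0.16434.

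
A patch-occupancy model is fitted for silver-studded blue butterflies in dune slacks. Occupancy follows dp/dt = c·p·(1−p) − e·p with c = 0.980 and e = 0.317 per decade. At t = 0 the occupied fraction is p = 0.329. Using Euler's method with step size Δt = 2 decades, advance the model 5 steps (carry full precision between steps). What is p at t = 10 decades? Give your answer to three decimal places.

Update rule: p ← p + [c·p·(1−p) − e·p]·Δt with Δt = 2.
  1  |  dp/dt·Δt = +0.224102  |  p_1 = 0.553102
  2  |  dp/dt·Δt = +0.133807  |  p_2 = 0.686908
  3  |  dp/dt·Δt = -0.013972  |  p_3 = 0.672936
  4  |  dp/dt·Δt = +0.004741  |  p_4 = 0.677677
  5  |  dp/dt·Δt = -0.001523  |  p_5 = 0.676154

0.676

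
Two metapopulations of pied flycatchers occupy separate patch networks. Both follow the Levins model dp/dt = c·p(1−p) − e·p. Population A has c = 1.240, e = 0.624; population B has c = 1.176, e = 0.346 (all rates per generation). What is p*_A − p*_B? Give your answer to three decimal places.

-0.209

A: p*_A = 1 − 0.624/1.240 = 0.4968.
B: p*_B = 1 − 0.346/1.176 = 0.7058.
p*_A − p*_B = 0.4968 − 0.7058 = -0.2090.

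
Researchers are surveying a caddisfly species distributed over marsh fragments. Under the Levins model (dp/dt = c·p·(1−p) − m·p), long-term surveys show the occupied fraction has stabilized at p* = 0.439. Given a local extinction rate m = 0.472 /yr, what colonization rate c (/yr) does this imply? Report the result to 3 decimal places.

0.841

At equilibrium c(1−p*) = m, so c = m/(1−p*).
c = 0.472/(1 − 0.439) = 0.472/0.5610 = 0.8414.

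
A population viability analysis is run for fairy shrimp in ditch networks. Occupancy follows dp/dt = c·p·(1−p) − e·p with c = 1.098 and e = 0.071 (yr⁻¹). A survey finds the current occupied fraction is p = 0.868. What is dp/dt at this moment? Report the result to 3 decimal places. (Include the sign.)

Colonization term: c·p·(1−p) = 1.098×0.868×0.1320 = 0.12580.
Extinction term: e·p = 0.06163.
dp/dt = 0.12580 − 0.06163 = 0.06418.

0.064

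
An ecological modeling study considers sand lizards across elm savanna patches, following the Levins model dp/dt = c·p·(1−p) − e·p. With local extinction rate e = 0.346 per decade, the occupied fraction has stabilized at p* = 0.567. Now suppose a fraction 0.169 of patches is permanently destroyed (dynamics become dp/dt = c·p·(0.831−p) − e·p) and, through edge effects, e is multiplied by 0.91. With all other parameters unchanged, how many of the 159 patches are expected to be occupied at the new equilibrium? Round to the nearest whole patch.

Balance c(1−p*) = e gives c = e/(1 − 0.56700) = 0.346/0.43300 = 0.79908.
New p* = 0.831 − e/c = 0.831 − 0.31486/0.79908 = 0.43697.
Expected occupied = 159 × 0.43697 = 69.48 ≈ 69.

69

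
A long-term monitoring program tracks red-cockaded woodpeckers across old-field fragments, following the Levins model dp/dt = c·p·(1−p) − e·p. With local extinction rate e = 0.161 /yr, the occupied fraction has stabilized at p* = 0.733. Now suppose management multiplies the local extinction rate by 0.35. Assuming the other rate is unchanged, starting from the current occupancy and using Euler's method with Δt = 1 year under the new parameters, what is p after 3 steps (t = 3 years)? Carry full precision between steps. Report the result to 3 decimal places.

Balance c(1−p*) = e gives c = e/(1 − 0.73300) = 0.161/0.26700 = 0.60300.
Starting from p₀ = 0.73300; update p ← p + (dp/dt)·Δt with the new parameters.
step 1: Δp = +0.07671, p = 0.80971
step 2: Δp = +0.04728, p = 0.85699
step 3: Δp = +0.02561, p = 0.88260

0.883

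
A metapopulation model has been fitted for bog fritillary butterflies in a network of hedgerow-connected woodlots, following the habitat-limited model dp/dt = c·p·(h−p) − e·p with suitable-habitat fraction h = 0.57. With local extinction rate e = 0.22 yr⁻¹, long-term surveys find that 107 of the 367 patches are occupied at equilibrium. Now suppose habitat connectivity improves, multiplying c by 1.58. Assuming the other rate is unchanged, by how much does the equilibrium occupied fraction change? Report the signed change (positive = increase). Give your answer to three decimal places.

Observed p* = 107/367 = 0.29155.
Balance c(h−p*) = e gives c = e/(0.57 − 0.29155) = 0.22/0.27845 = 0.79009.
New p* = 0.57 − e/c = 0.57 − 0.22000/1.24834 = 0.39377.
Δp* = 0.39377 − 0.29155 = +0.10222.

0.102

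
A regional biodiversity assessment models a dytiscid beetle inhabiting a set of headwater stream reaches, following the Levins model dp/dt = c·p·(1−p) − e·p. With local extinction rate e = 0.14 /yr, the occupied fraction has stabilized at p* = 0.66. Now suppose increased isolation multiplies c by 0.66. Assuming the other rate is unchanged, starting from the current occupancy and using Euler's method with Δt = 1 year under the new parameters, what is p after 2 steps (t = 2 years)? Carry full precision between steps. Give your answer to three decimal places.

0.604

Balance c(1−p*) = e gives c = e/(1 − 0.66000) = 0.14/0.34000 = 0.41176.
Starting from p₀ = 0.66000; update p ← p + (dp/dt)·Δt with the new parameters.
step 1: Δp = -0.03142, p = 0.62858
step 2: Δp = -0.02455, p = 0.60403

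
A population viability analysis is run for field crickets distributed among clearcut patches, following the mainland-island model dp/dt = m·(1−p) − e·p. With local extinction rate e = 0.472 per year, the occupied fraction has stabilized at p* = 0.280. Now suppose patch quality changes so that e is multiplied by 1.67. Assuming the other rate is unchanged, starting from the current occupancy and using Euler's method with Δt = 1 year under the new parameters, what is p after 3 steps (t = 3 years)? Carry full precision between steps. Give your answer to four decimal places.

0.1889

Balance m(1−p*) = e·p* gives m = e·p*/(1−p*) = 0.472×0.28000/0.72000 = 0.18356.
Starting from p₀ = 0.28000; update p ← p + (dp/dt)·Δt with the new parameters.
step 1: Δp = -0.08855, p = 0.19145
step 2: Δp = -0.00250, p = 0.18896
step 3: Δp = -0.00007, p = 0.18888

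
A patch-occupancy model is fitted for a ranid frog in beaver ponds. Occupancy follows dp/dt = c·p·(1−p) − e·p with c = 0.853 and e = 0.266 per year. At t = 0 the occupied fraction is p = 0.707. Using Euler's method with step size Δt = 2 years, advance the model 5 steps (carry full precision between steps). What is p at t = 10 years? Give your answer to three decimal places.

0.688

Update rule: p ← p + [c·p·(1−p) − e·p]·Δt with Δt = 2.
t = 2: p = 0.70700 + (-0.02272) = 0.68428
t = 4: p = 0.68428 + (+0.00453) = 0.68881
t = 6: p = 0.68881 + (-0.00076) = 0.68805
t = 8: p = 0.68805 + (+0.00013) = 0.68818
t = 10: p = 0.68818 + (-0.00002) = 0.68816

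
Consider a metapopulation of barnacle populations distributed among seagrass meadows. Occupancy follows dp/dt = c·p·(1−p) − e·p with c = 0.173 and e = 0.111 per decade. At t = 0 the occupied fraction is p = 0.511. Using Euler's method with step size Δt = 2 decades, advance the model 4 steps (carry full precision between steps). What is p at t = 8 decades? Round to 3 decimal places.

0.433

Update rule: p ← p + [c·p·(1−p) − e·p]·Δt with Δt = 2.
step 1: Δp = -0.02698, p = 0.48402
step 2: Δp = -0.02104, p = 0.46298
step 3: Δp = -0.01675, p = 0.44622
step 4: Δp = -0.01356, p = 0.43266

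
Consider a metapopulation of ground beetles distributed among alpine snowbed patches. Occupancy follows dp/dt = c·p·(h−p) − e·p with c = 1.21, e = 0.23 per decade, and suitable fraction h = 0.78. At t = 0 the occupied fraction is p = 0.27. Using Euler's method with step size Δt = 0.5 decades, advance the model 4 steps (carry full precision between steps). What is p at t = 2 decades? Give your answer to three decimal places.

0.466

Update rule: p ← p + [c·p·(h−p) − e·p]·Δt with Δt = 0.5.
t = 0.5: p = 0.27000 + (+0.05226) = 0.32226
t = 1: p = 0.32226 + (+0.05218) = 0.37444
t = 1.5: p = 0.37444 + (+0.04881) = 0.42326
t = 2: p = 0.42326 + (+0.04268) = 0.46593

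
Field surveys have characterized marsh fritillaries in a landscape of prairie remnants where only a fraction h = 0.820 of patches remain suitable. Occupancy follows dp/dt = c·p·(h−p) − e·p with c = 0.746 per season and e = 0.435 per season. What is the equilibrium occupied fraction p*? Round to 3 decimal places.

0.237

Setting dp/dt = 0 and dividing by p* gives c·(h−p*) = e.
So p* = h − e/c = 0.820 − 0.435/0.746 = 0.820 − 0.5831 = 0.2369.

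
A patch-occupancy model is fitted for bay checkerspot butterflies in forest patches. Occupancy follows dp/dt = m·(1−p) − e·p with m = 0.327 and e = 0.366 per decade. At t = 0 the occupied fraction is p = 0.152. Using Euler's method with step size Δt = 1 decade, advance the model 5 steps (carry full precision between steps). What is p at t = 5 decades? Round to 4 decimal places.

Update rule: p ← p + [m·(1−p) − e·p]·Δt with Δt = 1.
step 1: Δp = +0.22166, p = 0.37366
step 2: Δp = +0.06805, p = 0.44171
step 3: Δp = +0.02089, p = 0.46261
step 4: Δp = +0.00641, p = 0.46902
step 5: Δp = +0.00197, p = 0.47099

0.4710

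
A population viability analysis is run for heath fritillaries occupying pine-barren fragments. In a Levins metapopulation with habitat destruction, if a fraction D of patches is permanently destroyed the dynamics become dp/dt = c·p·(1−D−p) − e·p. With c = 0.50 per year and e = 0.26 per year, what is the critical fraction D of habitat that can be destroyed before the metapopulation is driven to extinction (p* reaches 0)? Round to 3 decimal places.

0.480

The nontrivial equilibrium is p* = (1−D) − e/c; extinction occurs when this hits zero.
So D_crit = 1 − e/c = 1 − 0.26/0.50 = 1 − 0.5200 = 0.4800.
Note this equals the original equilibrium occupancy — the Levins extinction-debt result.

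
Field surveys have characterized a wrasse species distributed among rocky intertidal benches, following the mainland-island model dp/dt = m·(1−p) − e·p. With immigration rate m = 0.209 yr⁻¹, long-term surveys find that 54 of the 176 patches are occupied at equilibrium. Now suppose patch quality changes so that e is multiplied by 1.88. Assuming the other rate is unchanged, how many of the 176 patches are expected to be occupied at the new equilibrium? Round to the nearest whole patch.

34

Observed p* = 54/176 = 0.30682.
Balance m(1−p*) = e·p* gives e = m(1−p*)/p* = 0.209×0.69318/0.30682 = 0.47218.
New p* = m/(m+e) = 0.20900/(0.20900+0.88770) = 0.19057.
Expected occupied = 176 × 0.19057 = 33.54 ≈ 34.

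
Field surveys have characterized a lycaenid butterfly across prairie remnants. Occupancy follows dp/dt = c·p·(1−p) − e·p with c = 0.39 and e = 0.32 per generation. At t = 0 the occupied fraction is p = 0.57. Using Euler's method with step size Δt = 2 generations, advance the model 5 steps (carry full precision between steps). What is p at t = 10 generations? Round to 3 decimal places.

0.248

Update rule: p ← p + [c·p·(1−p) − e·p]·Δt with Δt = 2.
p: 0.57000 → 0.39638  (Δp = -0.17362)
p: 0.39638 → 0.32932  (Δp = -0.06706)
p: 0.32932 → 0.29083  (Δp = -0.03849)
p: 0.29083 → 0.26557  (Δp = -0.02526)
p: 0.26557 → 0.24774  (Δp = -0.01783)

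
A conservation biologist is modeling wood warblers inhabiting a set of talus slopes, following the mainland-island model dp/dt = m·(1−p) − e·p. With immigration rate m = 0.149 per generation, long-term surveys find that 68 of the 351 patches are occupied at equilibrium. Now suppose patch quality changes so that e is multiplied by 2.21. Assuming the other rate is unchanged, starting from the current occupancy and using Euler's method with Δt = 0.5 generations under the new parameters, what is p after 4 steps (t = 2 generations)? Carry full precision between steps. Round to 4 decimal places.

0.0984

Observed p* = 68/351 = 0.19373.
Balance m(1−p*) = e·p* gives e = m(1−p*)/p* = 0.149×0.80627/0.19373 = 0.62010.
Starting from p₀ = 0.19373; update p ← p + (dp/dt)·Δt with the new parameters.
t = 0.5: p = 0.19373 + (-0.07268) = 0.12105
t = 1: p = 0.12105 + (-0.01746) = 0.10359
t = 1.5: p = 0.10359 + (-0.00420) = 0.09939
t = 2: p = 0.09939 + (-0.00101) = 0.09838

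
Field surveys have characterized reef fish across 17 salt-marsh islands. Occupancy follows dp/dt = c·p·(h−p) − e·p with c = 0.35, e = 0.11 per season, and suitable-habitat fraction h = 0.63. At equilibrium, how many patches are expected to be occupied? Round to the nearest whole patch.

5

p* = h − e/c = 0.63 − 0.3143 = 0.3157.
Expected occupied patches = N × p* = 17 × 0.3157 = 5.37 ≈ 5.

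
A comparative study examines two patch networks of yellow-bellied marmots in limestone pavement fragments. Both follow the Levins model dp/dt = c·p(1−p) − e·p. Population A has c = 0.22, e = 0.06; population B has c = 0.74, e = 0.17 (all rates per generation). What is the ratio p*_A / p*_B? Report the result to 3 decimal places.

A: p*_A = 1 − 0.06/0.22 = 0.7273.
B: p*_B = 1 − 0.17/0.74 = 0.7703.
p*_A / p*_B = 0.7273/0.7703 = 0.9442.

0.944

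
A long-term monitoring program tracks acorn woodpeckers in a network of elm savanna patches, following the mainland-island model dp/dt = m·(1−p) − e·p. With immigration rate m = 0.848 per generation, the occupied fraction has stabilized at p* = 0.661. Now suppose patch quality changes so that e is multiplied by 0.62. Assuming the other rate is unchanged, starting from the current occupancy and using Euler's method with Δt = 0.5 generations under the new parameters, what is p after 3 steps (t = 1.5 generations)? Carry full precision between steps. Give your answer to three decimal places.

Balance m(1−p*) = e·p* gives e = m(1−p*)/p* = 0.848×0.33900/0.66100 = 0.43490.
Starting from p₀ = 0.66100; update p ← p + (dp/dt)·Δt with the new parameters.
step 1: Δp = +0.05462, p = 0.71562
step 2: Δp = +0.02410, p = 0.73972
step 3: Δp = +0.01063, p = 0.75035

0.750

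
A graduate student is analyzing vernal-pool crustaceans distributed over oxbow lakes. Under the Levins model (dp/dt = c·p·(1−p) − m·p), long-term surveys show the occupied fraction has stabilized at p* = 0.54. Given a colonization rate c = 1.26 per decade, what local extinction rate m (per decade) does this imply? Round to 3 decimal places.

At equilibrium c(1−p*) = m.
m = 1.26 × (1 − 0.54) = 1.26 × 0.4600 = 0.5796.

0.580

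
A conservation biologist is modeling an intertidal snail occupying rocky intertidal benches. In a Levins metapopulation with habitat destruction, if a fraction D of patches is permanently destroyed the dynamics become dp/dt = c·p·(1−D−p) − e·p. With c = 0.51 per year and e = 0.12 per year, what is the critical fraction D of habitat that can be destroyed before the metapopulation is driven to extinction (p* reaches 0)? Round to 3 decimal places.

The nontrivial equilibrium is p* = (1−D) − e/c; extinction occurs when this hits zero.
So D_crit = 1 − e/c = 1 − 0.12/0.51 = 1 − 0.2353 = 0.7647.
This equals the undisturbed p*, a classic result of Lande's extension.

0.765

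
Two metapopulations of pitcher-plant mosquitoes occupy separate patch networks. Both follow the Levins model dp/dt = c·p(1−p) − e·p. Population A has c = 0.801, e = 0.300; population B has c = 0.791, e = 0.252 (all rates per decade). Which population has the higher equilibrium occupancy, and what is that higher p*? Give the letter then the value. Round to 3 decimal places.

A: p*_A = 1 − 0.300/0.801 = 0.6255.
B: p*_B = 1 − 0.252/0.791 = 0.6814.
B is higher at 0.6814.

B, 0.681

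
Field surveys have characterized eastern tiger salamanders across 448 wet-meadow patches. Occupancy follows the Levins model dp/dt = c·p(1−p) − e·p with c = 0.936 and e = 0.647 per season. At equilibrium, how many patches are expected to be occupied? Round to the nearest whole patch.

p* = 1 − e/c = 1 − 0.647/0.936 = 0.3088.
Expected occupied patches = N × p* = 448 × 0.3088 = 138.32 ≈ 138.

138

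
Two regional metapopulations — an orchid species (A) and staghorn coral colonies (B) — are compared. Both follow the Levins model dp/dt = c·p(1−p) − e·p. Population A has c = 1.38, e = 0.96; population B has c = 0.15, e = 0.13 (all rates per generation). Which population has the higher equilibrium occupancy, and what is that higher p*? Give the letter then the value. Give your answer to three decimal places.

A, 0.304

A: p*_A = 1 − 0.96/1.38 = 0.3043.
B: p*_B = 1 − 0.13/0.15 = 0.1333.
A is higher at 0.3043.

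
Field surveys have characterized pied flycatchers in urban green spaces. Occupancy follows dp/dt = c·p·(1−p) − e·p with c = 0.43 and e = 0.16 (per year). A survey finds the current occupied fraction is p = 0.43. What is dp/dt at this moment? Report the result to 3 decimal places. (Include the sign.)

0.037

Colonization term: c·p·(1−p) = 0.43×0.43×0.5700 = 0.10539.
Extinction term: e·p = 0.06880.
dp/dt = 0.10539 − 0.06880 = 0.03659.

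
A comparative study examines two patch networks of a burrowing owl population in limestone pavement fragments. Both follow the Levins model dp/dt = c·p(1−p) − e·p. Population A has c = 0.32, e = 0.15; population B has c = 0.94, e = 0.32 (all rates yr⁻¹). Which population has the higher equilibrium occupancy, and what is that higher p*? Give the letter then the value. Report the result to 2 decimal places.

A: p*_A = 1 − 0.15/0.32 = 0.5312.
B: p*_B = 1 − 0.32/0.94 = 0.6596.
B is higher at 0.6596.

B, 0.66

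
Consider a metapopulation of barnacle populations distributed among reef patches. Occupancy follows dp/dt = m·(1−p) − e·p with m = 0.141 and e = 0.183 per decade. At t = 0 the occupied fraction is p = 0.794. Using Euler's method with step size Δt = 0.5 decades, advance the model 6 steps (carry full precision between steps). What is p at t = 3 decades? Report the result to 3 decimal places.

0.559

Update rule: p ← p + [m·(1−p) − e·p]·Δt with Δt = 0.5.
step 1: Δp = -0.05813, p = 0.73587
step 2: Δp = -0.04871, p = 0.68716
step 3: Δp = -0.04082, p = 0.64634
step 4: Δp = -0.03421, p = 0.61213
step 5: Δp = -0.02867, p = 0.58347
step 6: Δp = -0.02402, p = 0.55945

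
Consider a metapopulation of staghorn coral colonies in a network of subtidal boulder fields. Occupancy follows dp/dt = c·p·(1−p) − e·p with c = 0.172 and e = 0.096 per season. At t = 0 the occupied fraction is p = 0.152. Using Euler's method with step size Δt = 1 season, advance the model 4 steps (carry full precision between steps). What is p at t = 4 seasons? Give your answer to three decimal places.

0.183

Update rule: p ← p + [c·p·(1−p) − e·p]·Δt with Δt = 1.
step 1: Δp = +0.00758, p = 0.15958
step 2: Δp = +0.00775, p = 0.16733
step 3: Δp = +0.00790, p = 0.17523
step 4: Δp = +0.00804, p = 0.18326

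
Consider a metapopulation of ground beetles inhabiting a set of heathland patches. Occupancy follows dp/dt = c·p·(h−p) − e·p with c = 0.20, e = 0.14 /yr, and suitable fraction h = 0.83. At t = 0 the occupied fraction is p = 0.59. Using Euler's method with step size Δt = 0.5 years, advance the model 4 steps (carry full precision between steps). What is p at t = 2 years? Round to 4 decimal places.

0.4965

Update rule: p ← p + [c·p·(h−p) − e·p]·Δt with Δt = 0.5.
t = 0.5: p = 0.59000 + (-0.02714) = 0.56286
t = 1: p = 0.56286 + (-0.02436) = 0.53850
t = 1.5: p = 0.53850 + (-0.02200) = 0.51650
t = 2: p = 0.51650 + (-0.01996) = 0.49654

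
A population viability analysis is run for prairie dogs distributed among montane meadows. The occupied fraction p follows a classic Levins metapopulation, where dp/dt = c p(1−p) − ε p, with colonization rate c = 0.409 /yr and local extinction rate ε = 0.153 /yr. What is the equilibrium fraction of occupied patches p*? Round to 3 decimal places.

Setting dp/dt = 0 and dividing through by p* gives c·(1−p*) = ε.
So p* = 1 − ε/c = 1 − 0.153/0.409 = 1 − 0.3741 = 0.6259.

0.626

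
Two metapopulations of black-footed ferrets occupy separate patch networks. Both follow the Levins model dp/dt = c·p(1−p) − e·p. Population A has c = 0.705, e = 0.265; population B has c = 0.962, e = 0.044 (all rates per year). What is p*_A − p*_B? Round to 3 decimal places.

A: p*_A = 1 − 0.265/0.705 = 0.6241.
B: p*_B = 1 − 0.044/0.962 = 0.9543.
p*_A − p*_B = 0.6241 − 0.9543 = -0.3301.

-0.330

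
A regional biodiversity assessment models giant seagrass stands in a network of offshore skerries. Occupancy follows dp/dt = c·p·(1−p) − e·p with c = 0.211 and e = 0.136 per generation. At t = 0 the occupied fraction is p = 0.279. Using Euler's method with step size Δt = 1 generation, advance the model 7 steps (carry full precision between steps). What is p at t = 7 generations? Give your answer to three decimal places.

Update rule: p ← p + [c·p·(1−p) − e·p]·Δt with Δt = 1.
p: 0.27900 → 0.28350  (Δp = +0.00450)
p: 0.28350 → 0.28780  (Δp = +0.00430)
p: 0.28780 → 0.29191  (Δp = +0.00411)
p: 0.29191 → 0.29583  (Δp = +0.00391)
p: 0.29583 → 0.29955  (Δp = +0.00372)
p: 0.29955 → 0.30308  (Δp = +0.00353)
p: 0.30308 → 0.30643  (Δp = +0.00335)

0.306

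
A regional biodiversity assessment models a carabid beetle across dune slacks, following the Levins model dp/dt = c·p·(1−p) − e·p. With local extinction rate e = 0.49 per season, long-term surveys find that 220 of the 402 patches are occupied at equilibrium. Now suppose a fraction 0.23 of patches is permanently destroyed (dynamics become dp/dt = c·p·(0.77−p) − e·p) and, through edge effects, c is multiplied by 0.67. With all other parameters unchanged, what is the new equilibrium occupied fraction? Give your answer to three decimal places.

0.094

Observed p* = 220/402 = 0.54726.
Balance c(1−p*) = e gives c = e/(1 − 0.54726) = 0.49/0.45274 = 1.08230.
New p* = 0.77 − e/c = 0.77 − 0.49000/0.72514 = 0.09427.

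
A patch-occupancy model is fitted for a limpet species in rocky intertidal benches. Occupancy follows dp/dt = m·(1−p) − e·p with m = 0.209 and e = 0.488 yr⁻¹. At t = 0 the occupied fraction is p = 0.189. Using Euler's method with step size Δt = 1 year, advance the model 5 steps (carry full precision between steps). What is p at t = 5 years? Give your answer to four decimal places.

0.2996

Update rule: p ← p + [m·(1−p) − e·p]·Δt with Δt = 1.
p: 0.18900 → 0.26627  (Δp = +0.07727)
p: 0.26627 → 0.28968  (Δp = +0.02341)
p: 0.28968 → 0.29677  (Δp = +0.00709)
p: 0.29677 → 0.29892  (Δp = +0.00215)
p: 0.29892 → 0.29957  (Δp = +0.00065)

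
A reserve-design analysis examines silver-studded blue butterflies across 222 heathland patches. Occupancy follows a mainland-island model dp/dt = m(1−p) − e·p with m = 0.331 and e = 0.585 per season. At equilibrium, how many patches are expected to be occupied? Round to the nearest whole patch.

p* = m/(m+e) = 0.331/0.9160 = 0.3614.
Expected occupied patches = N × p* = 222 × 0.3614 = 80.22 ≈ 80.

80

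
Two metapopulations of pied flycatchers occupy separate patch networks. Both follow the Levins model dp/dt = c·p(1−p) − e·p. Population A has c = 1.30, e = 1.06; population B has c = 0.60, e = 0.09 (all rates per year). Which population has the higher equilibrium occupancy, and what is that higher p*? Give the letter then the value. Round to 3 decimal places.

A: p*_A = 1 − 1.06/1.30 = 0.1846.
B: p*_B = 1 − 0.09/0.60 = 0.8500.
B is higher at 0.8500.

B, 0.850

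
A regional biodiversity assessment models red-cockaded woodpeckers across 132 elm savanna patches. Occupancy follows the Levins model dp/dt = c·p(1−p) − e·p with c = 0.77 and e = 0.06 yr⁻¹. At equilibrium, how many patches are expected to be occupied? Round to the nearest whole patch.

122

p* = 1 − e/c = 1 − 0.06/0.77 = 0.9221.
Expected occupied patches = N × p* = 132 × 0.9221 = 121.71 ≈ 122.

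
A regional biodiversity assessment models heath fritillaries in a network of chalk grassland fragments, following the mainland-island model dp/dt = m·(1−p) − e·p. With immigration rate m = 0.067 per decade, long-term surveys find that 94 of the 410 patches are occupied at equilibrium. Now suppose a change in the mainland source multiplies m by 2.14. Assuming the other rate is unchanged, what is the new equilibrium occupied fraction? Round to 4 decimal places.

Observed p* = 94/410 = 0.22927.
Balance m(1−p*) = e·p* gives e = m(1−p*)/p* = 0.067×0.77073/0.22927 = 0.22523.
New p* = m/(m+e) = 0.14338/(0.14338+0.22523) = 0.38897.

0.3890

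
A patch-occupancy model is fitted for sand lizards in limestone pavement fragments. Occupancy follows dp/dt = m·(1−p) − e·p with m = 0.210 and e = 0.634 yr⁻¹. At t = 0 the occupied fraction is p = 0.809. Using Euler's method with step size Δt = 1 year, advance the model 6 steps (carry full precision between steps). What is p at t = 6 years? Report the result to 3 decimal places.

0.249

Update rule: p ← p + [m·(1−p) − e·p]·Δt with Δt = 1.
step 1: Δp = -0.47280, p = 0.33620
step 2: Δp = -0.07376, p = 0.26245
step 3: Δp = -0.01151, p = 0.25094
step 4: Δp = -0.00179, p = 0.24915
step 5: Δp = -0.00028, p = 0.24887
step 6: Δp = -0.00004, p = 0.24882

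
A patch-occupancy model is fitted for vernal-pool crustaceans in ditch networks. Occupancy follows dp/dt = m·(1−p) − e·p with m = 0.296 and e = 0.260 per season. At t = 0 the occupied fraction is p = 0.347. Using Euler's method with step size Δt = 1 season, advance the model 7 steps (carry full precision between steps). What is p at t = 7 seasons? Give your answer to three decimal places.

Update rule: p ← p + [m·(1−p) − e·p]·Δt with Δt = 1.
step 1: Δp = +0.10307, p = 0.45007
step 2: Δp = +0.04576, p = 0.49583
step 3: Δp = +0.02032, p = 0.51615
step 4: Δp = +0.00902, p = 0.52517
step 5: Δp = +0.00401, p = 0.52918
step 6: Δp = +0.00178, p = 0.53095
step 7: Δp = +0.00079, p = 0.53174

0.532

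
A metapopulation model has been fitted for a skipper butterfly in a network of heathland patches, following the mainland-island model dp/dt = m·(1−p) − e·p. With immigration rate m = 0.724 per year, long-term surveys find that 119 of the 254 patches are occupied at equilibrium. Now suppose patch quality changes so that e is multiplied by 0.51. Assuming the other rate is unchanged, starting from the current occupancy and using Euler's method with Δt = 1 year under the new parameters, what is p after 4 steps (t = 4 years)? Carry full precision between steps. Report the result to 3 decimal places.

Observed p* = 119/254 = 0.46850.
Balance m(1−p*) = e·p* gives e = m(1−p*)/p* = 0.724×0.53150/0.46850 = 0.82134.
Starting from p₀ = 0.46850; update p ← p + (dp/dt)·Δt with the new parameters.
step 1: Δp = +0.18855, p = 0.65706
step 2: Δp = -0.02694, p = 0.63012
step 3: Δp = +0.00385, p = 0.63397
step 4: Δp = -0.00055, p = 0.63342

0.633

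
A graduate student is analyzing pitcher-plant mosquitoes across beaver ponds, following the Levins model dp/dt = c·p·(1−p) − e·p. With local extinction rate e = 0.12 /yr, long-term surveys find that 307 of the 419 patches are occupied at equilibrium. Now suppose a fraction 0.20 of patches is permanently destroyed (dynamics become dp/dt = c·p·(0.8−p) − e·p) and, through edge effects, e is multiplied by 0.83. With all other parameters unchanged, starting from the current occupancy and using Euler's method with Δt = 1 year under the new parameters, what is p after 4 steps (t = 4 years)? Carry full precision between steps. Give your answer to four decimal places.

Observed p* = 307/419 = 0.73270.
Balance c(1−p*) = e gives c = e/(1 − 0.73270) = 0.12/0.26730 = 0.44893.
Starting from p₀ = 0.73270; update p ← p + (dp/dt)·Δt with the new parameters.
  1  |  dp/dt·Δt = -0.050839  |  p_1 = 0.681858
  2  |  dp/dt·Δt = -0.031749  |  p_2 = 0.650109
  3  |  dp/dt·Δt = -0.021005  |  p_3 = 0.629104
  4  |  dp/dt·Δt = -0.014394  |  p_4 = 0.614710

0.6147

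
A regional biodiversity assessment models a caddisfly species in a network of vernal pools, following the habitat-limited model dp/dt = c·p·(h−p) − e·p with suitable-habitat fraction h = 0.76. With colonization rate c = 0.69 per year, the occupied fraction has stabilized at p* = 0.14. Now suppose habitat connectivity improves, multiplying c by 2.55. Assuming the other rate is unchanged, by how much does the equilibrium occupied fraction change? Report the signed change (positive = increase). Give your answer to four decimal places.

Balance c(h−p*) = e gives e = 0.69×(0.76 − 0.14000) = 0.42780.
New p* = 0.76 − e/c = 0.76 − 0.42780/1.75950 = 0.51686.
Δp* = 0.51686 − 0.14000 = +0.37686.

0.3769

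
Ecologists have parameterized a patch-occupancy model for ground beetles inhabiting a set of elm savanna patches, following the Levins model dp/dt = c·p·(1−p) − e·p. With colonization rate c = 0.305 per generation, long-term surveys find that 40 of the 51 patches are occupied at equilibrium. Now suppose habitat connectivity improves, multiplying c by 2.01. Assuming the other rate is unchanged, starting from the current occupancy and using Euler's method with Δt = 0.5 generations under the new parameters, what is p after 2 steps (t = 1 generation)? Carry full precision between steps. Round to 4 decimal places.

Observed p* = 40/51 = 0.78431.
Balance c(1−p*) = e gives e = 0.305×(1 − 0.78431) = 0.06578.
Starting from p₀ = 0.78431; update p ← p + (dp/dt)·Δt with the new parameters.
p: 0.78431 → 0.81037  (Δp = +0.02606)
p: 0.81037 → 0.83082  (Δp = +0.02045)

0.8308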